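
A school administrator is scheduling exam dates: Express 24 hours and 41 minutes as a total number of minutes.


Hours: 24
Extra minutes: 41
Minutes per hour: 60
Hours to minutes: 24 x 60 = 1440
Total: 1440 + 41 = 1481

1481


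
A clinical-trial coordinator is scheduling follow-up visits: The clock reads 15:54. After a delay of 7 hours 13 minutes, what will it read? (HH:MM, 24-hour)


Start time: 15:54
Adding: 7 hours 13 minutes
Minutes: 54 + 13 = 67
Minute overflow: 67 >= 60, so carry 1 hour, minutes = 7
Hours: 15 + 7 + 1 = 23
Result: 23:07

23:07


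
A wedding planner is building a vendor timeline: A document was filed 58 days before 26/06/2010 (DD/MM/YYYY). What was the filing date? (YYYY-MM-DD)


Start: 2010-06-26
Subtracting 58 days
Days already passed in June: 26
After going back through June: 32 more days to subtract
May 2010: 31 days, 1 remaining
April 2010 has 30 days, need 1
Result: 2010-04-29

2010-04-29


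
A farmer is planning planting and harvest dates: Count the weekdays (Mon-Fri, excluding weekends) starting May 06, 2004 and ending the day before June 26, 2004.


Start: 2004-05-06 (Thursday)
End (exclusive): 2004-06-26 (Saturday)
Total calendar days: 51
Full weeks: 51 // 7 = 7 -> 35 weekdays
Remaining 2 days starting on Thursday:
  Thu(w), Fri(w) -> 2 weekdays
Total business days: 35 + 2 = 37

37


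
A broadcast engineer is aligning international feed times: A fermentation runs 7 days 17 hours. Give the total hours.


Days: 7
Extra hours: 17
Hours per day: 24
Days to hours: 7 x 24 = 168
Total: 168 + 17 = 185

185


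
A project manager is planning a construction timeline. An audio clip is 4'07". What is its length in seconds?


Minutes: 4
Seconds: 7
Convert minutes to seconds: 4 x 60 = 240
Add remaining seconds: 240 + 7 = 247

247


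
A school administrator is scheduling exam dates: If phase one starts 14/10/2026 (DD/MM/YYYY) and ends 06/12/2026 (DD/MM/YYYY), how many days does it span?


Start date: 2026-10-14
End date: 2026-12-06
Oct 2026: +18 days
Nov 2026: +30 days
Dec 2026: +5 days
Total: 53 days

53


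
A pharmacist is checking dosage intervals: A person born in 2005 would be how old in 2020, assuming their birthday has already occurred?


Birth year: 2005
Current year: 2020
Age = current year - birth year
Age = 2020 - 2005 = 15

15


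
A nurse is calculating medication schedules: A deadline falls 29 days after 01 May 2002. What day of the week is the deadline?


Start: 2002-05-01 (Wednesday)
Step 1 - find target date: add 29 days
  2002-05-01 + 29 days = 2002-05-30
Step 2 - day of week:
  29 mod 7 = 1
  Wednesday + 1 days -> Thursday
Result: Thursday (2002-05-30)

Thursday


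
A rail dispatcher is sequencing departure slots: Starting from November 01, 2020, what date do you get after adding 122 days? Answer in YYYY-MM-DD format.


Start: 2020-11-01
Adding 122 days
Days remaining in November: 29
After November: 93 days still to add
December 2020: 31 days, 62 remaining
January 2021: 31 days, 31 remaining
February 2021: 28 days, 3 remaining
March 2021 has 31 days, need 3
Result: 2021-03-03

2021-03-03


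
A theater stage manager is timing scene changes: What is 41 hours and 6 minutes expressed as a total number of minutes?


Hours: 41
Minutes: 6
Convert hours to minutes: 41 x 60 = 2460
Add remaining minutes: 2460 + 6 = 2466

2466


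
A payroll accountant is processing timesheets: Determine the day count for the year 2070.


Year: 2070
Check leap year rules:
Divisible by 4? No
2070 is not a leap year
Days: 365

365


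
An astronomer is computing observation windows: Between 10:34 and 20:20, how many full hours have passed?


Start: 10:34
End: 20:20
Hour difference: 20 - 10 = 10 hours
Minute difference: 20 - 34 = -14 minutes
Total minutes: 586
Complete hours: 586 / 60 = 9 (remainder 46)

9


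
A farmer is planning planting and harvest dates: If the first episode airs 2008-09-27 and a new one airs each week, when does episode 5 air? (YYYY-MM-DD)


First occurrence: 2008-09-27 (occurrence 1)
Each occurrence is 7 days after the previous.
Occurrence 5 is 4 weeks after the first.
4 weeks = 28 days
2008-09-27 + 28 days = 2008-10-25

2008-10-25


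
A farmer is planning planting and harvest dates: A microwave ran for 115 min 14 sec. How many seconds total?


Minutes: 115
Extra seconds: 14
Seconds per minute: 60
Minutes to seconds: 115 x 60 = 6900
Total: 6900 + 14 = 6914

6914


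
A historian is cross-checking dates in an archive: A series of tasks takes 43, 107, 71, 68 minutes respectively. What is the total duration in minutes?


Durations: 43, 107, 71, 68
Running sum: 43
+ 107 = 150
+ 71 = 221
+ 68 = 289
Total duration: 289 minutes
That is 4 hours and 49 minutes

289


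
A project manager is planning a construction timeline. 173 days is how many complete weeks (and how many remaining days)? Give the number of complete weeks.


Total days: 173
Days per week: 7
Division: 173 / 7 = 24 remainder 5
Complete weeks: 24
Remaining days: 5

24


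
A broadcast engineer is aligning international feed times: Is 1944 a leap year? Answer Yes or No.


Year: 1944
Divisible by 4? 1944 / 4 = 486.0 -> Yes
Divisible by 100? 1944 / 100 = 19.44 -> No
Divisible by 4 but not 100, so it IS a leap year

Yes


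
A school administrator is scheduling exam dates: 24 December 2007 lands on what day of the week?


Date: 2007-12-24
January 1, 2007 is a Monday
Day of year: 358
Offset from Jan 1: 357 days
357 mod 7 = 0
Result: Monday

Monday


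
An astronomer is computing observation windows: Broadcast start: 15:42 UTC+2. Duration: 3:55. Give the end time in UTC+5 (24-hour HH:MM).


Start: 15:42 in UTC+2
Step 1 - add duration:
  minutes: 42 + 55 = 97 (carry 1h)
  hours: 15 + 3 + 1 = 19
  end in UTC+2: 19:37
Step 2 - convert UTC+2 -> UTC+5:
  offset difference: 5 - (2) = 3 hours
  19 + (3) = 22 -> mod 24 = 22
Result: 22:37 in UTC+5

22:37


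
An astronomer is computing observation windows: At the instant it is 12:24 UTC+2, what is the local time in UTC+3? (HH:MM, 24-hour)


Local time: 12:24 at UTC+2 (offset 2h)
Target zone: UTC+3 (offset 3h)
Difference: 3 - (2) = 1 hours
Calculation: 12 + (1) = 13
Result: 13:24

13:24


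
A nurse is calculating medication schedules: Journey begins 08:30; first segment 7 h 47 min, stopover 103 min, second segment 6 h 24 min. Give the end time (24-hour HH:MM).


Depart: 08:30
Leg 1: +467 min -> 16:17
Layover: +103 min -> 18:00
Leg 2: +384 min -> 00:24
Total travel: 954 minutes = 15h 54m
Arrival: 00:24

00:24


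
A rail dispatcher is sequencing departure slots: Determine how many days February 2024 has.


Month: February
Year: 2024
2024 is a leap year
February has 29 days
Total: 29 days

29


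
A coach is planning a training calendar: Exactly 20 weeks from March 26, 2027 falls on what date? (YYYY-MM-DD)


Start: 2027-03-26
Weeks to add: 20
Convert to days: 20 x 7 = 140 days
Add 140 days to 2027-03-26
Result: 2027-08-13

2027-08-13


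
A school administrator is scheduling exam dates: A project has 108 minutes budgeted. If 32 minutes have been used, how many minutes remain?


Total budget: 108 minutes
Time used: 32 minutes
Remaining: 108 - 32 = 76 minutes
Percent used: 29.6%
Percent remaining: 70.4%

76


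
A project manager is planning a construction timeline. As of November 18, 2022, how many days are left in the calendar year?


Start: November 18, 2022
End: December 31, 2022
Days left in November: 12
December: 31
Sum of remaining months: 31
Total: 12 + 31 = 43

43


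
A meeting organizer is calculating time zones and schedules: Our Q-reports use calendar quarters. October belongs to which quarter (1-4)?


Month: October (month 10)
Q1: January-March (months 1-3)
Q2: April-June (months 4-6)
Q3: July-September (months 7-9)
Q4: October-December (months 10-12)
Month 10 falls in Q4

4


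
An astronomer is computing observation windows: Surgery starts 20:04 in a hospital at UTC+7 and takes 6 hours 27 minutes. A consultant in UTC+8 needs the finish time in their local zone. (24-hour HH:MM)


Start: 20:04 in UTC+7
Step 1 - add duration:
  minutes: 4 + 27 = 31
  hours: 20 + 6 + 0 = 26
  end in UTC+7: 02:31
Step 2 - convert UTC+7 -> UTC+8:
  offset difference: 8 - (7) = 1 hours
  2 + (1) = 3 -> mod 24 = 3
Result: 03:31 in UTC+8

03:31


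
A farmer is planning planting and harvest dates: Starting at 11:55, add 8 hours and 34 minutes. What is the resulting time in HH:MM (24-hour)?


Start time: 11:55
Adding: 8 hours 34 minutes
Minutes: 55 + 34 = 89
Minute overflow: 89 >= 60, so carry 1 hour, minutes = 29
Hours: 11 + 8 + 1 = 20
Result: 20:29

20:29


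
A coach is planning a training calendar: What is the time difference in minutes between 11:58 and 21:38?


Start time: 11:58 = 718 minutes from midnight
End time: 21:38 = 1298 minutes from midnight
Difference: 1298 - 718 = 580 minutes
That is 9 hours and 40 minutes

580


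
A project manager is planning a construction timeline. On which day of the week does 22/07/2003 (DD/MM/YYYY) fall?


Date: 2003-07-22
January 1, 2003 is a Wednesday
Day of year: 203
Offset from Jan 1: 202 days
202 mod 7 = 6
Result: Tuesday

Tuesday


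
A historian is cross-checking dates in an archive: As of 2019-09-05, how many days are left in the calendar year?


Start: September 05, 2019
End: December 31, 2019
Days left in September: 25
October: 31
November: 30
December: 31
Sum of remaining months: 92
Total: 25 + 92 = 117

117


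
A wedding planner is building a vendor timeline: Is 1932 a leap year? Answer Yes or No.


Year: 1932
Divisible by 4? 1932 / 4 = 483.0 -> Yes
Divisible by 100? 1932 / 100 = 19.32 -> No
Divisible by 4 but not 100, so it IS a leap year

Yes


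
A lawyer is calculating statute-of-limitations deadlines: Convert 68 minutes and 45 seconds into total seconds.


Minutes: 68
Seconds: 45
Convert minutes to seconds: 68 x 60 = 4080
Add remaining seconds: 4080 + 45 = 4125

4125


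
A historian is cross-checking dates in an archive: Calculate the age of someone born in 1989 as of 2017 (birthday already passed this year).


Birth year: 1989
Current year: 2017
Age = current year - birth year
Age = 2017 - 1989 = 28

28


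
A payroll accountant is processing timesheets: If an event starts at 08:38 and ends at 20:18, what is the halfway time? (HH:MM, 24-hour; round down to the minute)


Start time: 08:38 = 518 minutes from midnight
End time: 20:18 = 1218 minutes from midnight
Sum: 518 + 1218 = 1736
Midpoint: 1736 / 2 = 868 minutes
Convert: 868 / 60 = 14 hours, 28 minutes
Result: 14:28

14:28


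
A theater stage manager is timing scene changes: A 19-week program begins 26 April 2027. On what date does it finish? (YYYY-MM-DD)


Start: 2027-04-26
Weeks to add: 19
Convert to days: 19 x 7 = 133 days
Add 133 days to 2027-04-26
Result: 2027-09-06

2027-09-06


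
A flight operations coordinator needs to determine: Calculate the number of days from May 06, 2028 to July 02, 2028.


Start date: 2028-05-06
End date: 2028-07-02
May 2028: +26 days
Jun 2028: +30 days
Jul 2028: +1 days
Total: 57 days

57


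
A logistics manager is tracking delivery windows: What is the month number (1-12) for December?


Calendar month order:
11. November
12. December <--
December is month number 12

12


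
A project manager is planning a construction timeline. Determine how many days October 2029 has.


Month: October
Year: 2029
October is a 31-day month
Total: 31 days

31


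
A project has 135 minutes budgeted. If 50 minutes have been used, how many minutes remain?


Total budget: 135 minutes
Time used: 50 minutes
Remaining: 135 - 50 = 85 minutes
Percent used: 37.0%
Percent remaining: 63.0%

85


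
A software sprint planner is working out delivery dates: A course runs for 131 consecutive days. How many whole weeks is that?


Total days: 131
Days per week: 7
Division: 131 / 7 = 18 remainder 5
Complete weeks: 18
Remaining days: 5

18


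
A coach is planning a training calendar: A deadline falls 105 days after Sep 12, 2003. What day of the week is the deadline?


Start: 2003-09-12 (Friday)
Step 1 - find target date: add 105 days
  2003-09-12 + 105 days = 2003-12-26
Step 2 - day of week:
  105 mod 7 = 0
  Friday + 0 days -> Friday
Result: Friday (2003-12-26)

Friday


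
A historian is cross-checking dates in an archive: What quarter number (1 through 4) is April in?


Month: April (month 4)
Q1: January-March (months 1-3)
Q2: April-June (months 4-6)
Q3: July-September (months 7-9)
Q4: October-December (months 10-12)
Month 4 falls in Q2

2


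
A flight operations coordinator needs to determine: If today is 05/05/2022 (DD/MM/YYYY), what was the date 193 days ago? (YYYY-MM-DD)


Start: 2022-05-05
Subtracting 193 days
Days already passed in May: 5
After going back through May: 188 more days to subtract
April 2022: 30 days, 158 remaining
March 2022: 31 days, 127 remaining
February 2022: 28 days, 99 remaining
January 2022: 31 days, 68 remaining
Result: 2021-10-24

2021-10-24


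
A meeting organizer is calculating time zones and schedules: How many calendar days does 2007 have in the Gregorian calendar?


Year: 2007
Check leap year rules:
Divisible by 4? No
2007 is not a leap year
Days: 365

365


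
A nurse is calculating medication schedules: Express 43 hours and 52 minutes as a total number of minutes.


Hours: 43
Extra minutes: 52
Minutes per hour: 60
Hours to minutes: 43 x 60 = 2580
Total: 2580 + 52 = 2632

2632


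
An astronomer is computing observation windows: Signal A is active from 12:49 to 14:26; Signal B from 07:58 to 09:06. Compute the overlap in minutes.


Interval A: [769, 866] minutes from midnight
Interval B: [478, 546] minutes from midnight
Overlap start = max(769, 478) = 769
Overlap end = min(866, 546) = 546
End <= start, so the intervals do not overlap: 0 minutes

0


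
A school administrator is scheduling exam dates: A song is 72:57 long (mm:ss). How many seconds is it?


Minutes: 72
Extra seconds: 57
Seconds per minute: 60
Minutes to seconds: 72 x 60 = 4320
Total: 4320 + 57 = 4377

4377


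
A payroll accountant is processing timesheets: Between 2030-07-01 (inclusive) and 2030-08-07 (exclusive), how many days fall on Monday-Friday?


Start: 2030-07-01 (Monday)
End (exclusive): 2030-08-07 (Wednesday)
Total calendar days: 37
Full weeks: 37 // 7 = 5 -> 25 weekdays
Remaining 2 days starting on Monday:
  Mon(w), Tue(w) -> 2 weekdays
Total business days: 25 + 2 = 27

27


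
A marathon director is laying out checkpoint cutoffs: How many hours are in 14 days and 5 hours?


Days: 14
Extra hours: 5
Hours per day: 24
Days to hours: 14 x 24 = 336
Total: 336 + 5 = 341

341


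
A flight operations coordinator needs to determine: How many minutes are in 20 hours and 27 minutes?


Hours: 20
Minutes: 27
Convert hours to minutes: 20 x 60 = 1200
Add remaining minutes: 1200 + 27 = 1227

1227


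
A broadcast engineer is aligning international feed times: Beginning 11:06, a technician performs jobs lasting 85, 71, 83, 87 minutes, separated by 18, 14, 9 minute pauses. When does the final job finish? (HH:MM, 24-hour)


Start: 11:06 = 666 min from midnight
  after task 1 (85 min): 12:31
  after break (18 min): 12:49
  after task 2 (71 min): 14:00
  after break (14 min): 14:14
  after task 3 (83 min): 15:37
  after break (9 min): 15:46
  after task 4 (87 min): 17:13
Total elapsed: 367 minutes
End time: 17:13

17:13


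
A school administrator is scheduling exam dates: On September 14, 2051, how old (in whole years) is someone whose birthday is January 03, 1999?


Birth: 1999-01-03
Reference: 2051-09-14
Year difference: 2051 - 1999 = 52
Has birthday (01-03) occurred by 09-14? Yes
Age in full years: 52

52


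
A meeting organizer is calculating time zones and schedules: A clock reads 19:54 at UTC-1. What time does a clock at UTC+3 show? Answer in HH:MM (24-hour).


Local time: 19:54 at UTC-1 (offset -1h)
Target zone: UTC+3 (offset 3h)
Difference: 3 - (-1) = 4 hours
Calculation: 19 + (4) = 23
Result: 23:54

23:54


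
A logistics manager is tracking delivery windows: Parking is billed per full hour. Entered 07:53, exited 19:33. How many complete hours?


Start: 07:53
End: 19:33
Hour difference: 19 - 7 = 12 hours
Minute difference: 33 - 53 = -20 minutes
Total minutes: 700
Complete hours: 700 / 60 = 11 (remainder 40)

11


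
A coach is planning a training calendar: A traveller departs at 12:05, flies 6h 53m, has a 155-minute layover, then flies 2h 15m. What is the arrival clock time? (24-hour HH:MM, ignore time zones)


Depart: 12:05
Leg 1: +413 min -> 18:58
Layover: +155 min -> 21:33
Leg 2: +135 min -> 23:48
Total travel: 703 minutes = 11h 43m
Arrival: 23:48

23:48


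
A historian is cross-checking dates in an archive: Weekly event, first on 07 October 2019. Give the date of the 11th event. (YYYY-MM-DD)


First occurrence: 2019-10-07 (occurrence 1)
Each occurrence is 7 days after the previous.
Occurrence 11 is 10 weeks after the first.
10 weeks = 70 days
2019-10-07 + 70 days = 2019-12-16

2019-12-16


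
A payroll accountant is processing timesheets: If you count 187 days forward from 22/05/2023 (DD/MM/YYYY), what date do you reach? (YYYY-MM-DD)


Start: 2023-05-22
Adding 187 days
Days remaining in May: 9
After May: 178 days still to add
June 2023: 30 days, 148 remaining
July 2023: 31 days, 117 remaining
August 2023: 31 days, 86 remaining
September 2023: 30 days, 56 remaining
Result: 2023-11-25

2023-11-25


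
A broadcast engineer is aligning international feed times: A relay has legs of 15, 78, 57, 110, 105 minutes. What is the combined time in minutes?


Durations: 15, 78, 57, 110, 105
Running sum: 15
+ 78 = 93
+ 57 = 150
+ 110 = 260
+ 105 = 365
Total duration: 365 minutes
That is 6 hours and 5 minutes

365


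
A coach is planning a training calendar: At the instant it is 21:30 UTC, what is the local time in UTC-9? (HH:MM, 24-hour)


Local time: 21:30 at UTC (offset 0h)
Target zone: UTC-9 (offset -9h)
Difference: -9 - (0) = -9 hours
Calculation: 21 + (-9) = 12
Result: 12:30

12:30


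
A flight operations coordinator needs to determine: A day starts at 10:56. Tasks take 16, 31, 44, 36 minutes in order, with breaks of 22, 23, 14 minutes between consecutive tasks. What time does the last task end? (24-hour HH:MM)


Start: 10:56 = 656 min from midnight
  after task 1 (16 min): 11:12
  after break (22 min): 11:34
  after task 2 (31 min): 12:05
  after break (23 min): 12:28
  after task 3 (44 min): 13:12
  after break (14 min): 13:26
  after task 4 (36 min): 14:02
Total elapsed: 186 minutes
End time: 14:02

14:02


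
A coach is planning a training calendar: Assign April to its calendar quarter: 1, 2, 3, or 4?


Month: April (month 4)
Q1: January-March (months 1-3)
Q2: April-June (months 4-6)
Q3: July-September (months 7-9)
Q4: October-December (months 10-12)
Month 4 falls in Q2

2


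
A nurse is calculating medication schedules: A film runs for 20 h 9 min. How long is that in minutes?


Hours: 20
Minutes: 9
Convert hours to minutes: 20 x 60 = 1200
Add remaining minutes: 1200 + 9 = 1209

1209


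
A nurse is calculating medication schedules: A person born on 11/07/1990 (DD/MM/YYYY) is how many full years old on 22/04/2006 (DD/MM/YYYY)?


Birth: 1990-07-11
Reference: 2006-04-22
Year difference: 2006 - 1990 = 16
Has birthday (07-11) occurred by 04-22? No
Birthday not yet reached this year -> subtract 1
Age in full years: 15

15


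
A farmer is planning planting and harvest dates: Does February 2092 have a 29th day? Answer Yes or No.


Year: 2092
Divisible by 4? 2092 / 4 = 523.0 -> Yes
Divisible by 100? 2092 / 100 = 20.92 -> No
Divisible by 4 but not 100, so it IS a leap year

Yes


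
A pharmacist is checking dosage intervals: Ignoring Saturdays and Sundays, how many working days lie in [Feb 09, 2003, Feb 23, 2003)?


Start: 2003-02-09 (Sunday)
End (exclusive): 2003-02-23 (Sunday)
Total calendar days: 14
Full weeks: 14 // 7 = 2 -> 10 weekdays
Remaining 0 days starting on Sunday:
Total business days: 10 + 0 = 10

10


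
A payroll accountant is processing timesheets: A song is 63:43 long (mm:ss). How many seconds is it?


Minutes: 63
Extra seconds: 43
Seconds per minute: 60
Minutes to seconds: 63 x 60 = 3780
Total: 3780 + 43 = 3823

3823


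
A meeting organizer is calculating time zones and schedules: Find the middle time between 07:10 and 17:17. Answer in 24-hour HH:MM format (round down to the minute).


Start time: 07:10 = 430 minutes from midnight
End time: 17:17 = 1037 minutes from midnight
Sum: 430 + 1037 = 1467
Midpoint: 1467 / 2 = 733 minutes
Convert: 733 / 60 = 12 hours, 13 minutes
Result: 12:13

12:13


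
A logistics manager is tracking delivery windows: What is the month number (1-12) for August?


Calendar month order:
7. July
8. August <--
9. September
August is month number 8

8


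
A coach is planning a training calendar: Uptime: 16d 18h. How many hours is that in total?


Days: 16
Extra hours: 18
Hours per day: 24
Days to hours: 16 x 24 = 384
Total: 384 + 18 = 402

402


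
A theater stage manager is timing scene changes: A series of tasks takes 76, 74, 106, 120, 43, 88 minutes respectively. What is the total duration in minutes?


Durations: 76, 74, 106, 120, 43, 88
Running sum: 76
+ 74 = 150
+ 106 = 256
+ 120 = 376
+ 43 = 419
+ 88 = 507
Total duration: 507 minutes
That is 8 hours and 27 minutes

507


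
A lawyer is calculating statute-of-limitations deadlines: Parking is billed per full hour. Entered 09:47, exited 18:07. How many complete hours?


Start: 09:47
End: 18:07
Hour difference: 18 - 9 = 9 hours
Minute difference: 7 - 47 = -40 minutes
Total minutes: 500
Complete hours: 500 / 60 = 8 (remainder 20)

8


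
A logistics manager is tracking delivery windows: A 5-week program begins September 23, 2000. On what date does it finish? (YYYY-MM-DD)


Start: 2000-09-23
Weeks to add: 5
Convert to days: 5 x 7 = 35 days
Add 35 days to 2000-09-23
Result: 2000-10-28

2000-10-28


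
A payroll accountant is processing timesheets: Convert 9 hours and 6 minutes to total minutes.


Hours: 9
Extra minutes: 6
Minutes per hour: 60
Hours to minutes: 9 x 60 = 540
Total: 540 + 6 = 546

546


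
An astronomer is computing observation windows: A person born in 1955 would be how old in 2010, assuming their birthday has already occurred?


Birth year: 1955
Current year: 2010
Age = current year - birth year
Age = 2010 - 1955 = 55

55


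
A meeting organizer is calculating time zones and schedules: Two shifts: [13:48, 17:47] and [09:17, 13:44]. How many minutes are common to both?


Interval A: [828, 1067] minutes from midnight
Interval B: [557, 824] minutes from midnight
Overlap start = max(828, 557) = 828
Overlap end = min(1067, 824) = 824
End <= start, so the intervals do not overlap: 0 minutes

0


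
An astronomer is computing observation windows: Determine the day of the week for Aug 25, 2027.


Date: 2027-08-25
January 1, 2027 is a Friday
Day of year: 237
Offset from Jan 1: 236 days
236 mod 7 = 5
Result: Wednesday

Wednesday


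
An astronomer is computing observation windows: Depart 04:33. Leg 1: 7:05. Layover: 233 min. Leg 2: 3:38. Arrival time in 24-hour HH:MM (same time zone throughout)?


Depart: 04:33
Leg 1: +425 min -> 11:38
Layover: +233 min -> 15:31
Leg 2: +218 min -> 19:09
Total travel: 876 minutes = 14h 36m
Arrival: 19:09

19:09


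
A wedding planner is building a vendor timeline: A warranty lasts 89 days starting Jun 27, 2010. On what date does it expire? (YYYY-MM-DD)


Start: 2010-06-27
Adding 89 days
Days remaining in June: 3
After June: 86 days still to add
July 2010: 31 days, 55 remaining
August 2010: 31 days, 24 remaining
September 2010 has 30 days, need 24
Result: 2010-09-24

2010-09-24


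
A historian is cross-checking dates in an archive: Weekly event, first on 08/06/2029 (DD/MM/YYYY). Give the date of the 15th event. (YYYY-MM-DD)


First occurrence: 2029-06-08 (occurrence 1)
Each occurrence is 7 days after the previous.
Occurrence 15 is 14 weeks after the first.
14 weeks = 98 days
2029-06-08 + 98 days = 2029-09-14

2029-09-14


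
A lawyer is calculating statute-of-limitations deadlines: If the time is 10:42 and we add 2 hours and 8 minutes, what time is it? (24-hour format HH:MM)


Start time: 10:42
Adding: 2 hours 8 minutes
Minutes: 42 + 8 = 50
Hours: 10 + 2 + 0 = 12
Result: 12:50

12:50


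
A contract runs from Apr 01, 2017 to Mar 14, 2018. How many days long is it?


Start date: 2017-04-01
End date: 2018-03-14
Apr 2017: +30 days
May 2017: +31 days
Jun 2017: +30 days
... (9 more months)
Total: 347 days

347


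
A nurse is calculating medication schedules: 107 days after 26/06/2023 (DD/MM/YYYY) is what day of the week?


Start: 2023-06-26 (Monday)
Step 1 - find target date: add 107 days
  2023-06-26 + 107 days = 2023-10-11
Step 2 - day of week:
  107 mod 7 = 2
  Monday + 2 days -> Wednesday
Result: Wednesday (2023-10-11)

Wednesday


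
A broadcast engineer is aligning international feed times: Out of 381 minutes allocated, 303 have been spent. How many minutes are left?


Total budget: 381 minutes
Time used: 303 minutes
Remaining: 381 - 303 = 78 minutes
Percent used: 79.5%
Percent remaining: 20.5%

78


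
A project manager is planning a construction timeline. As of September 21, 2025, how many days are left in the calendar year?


Start: September 21, 2025
End: December 31, 2025
Days left in September: 9
October: 31
November: 30
December: 31
Sum of remaining months: 92
Total: 9 + 92 = 101

101


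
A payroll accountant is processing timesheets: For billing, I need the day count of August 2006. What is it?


Month: August
Year: 2006
August is a 31-day month
Total: 31 days

31


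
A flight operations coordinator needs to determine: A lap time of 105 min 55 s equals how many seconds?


Minutes: 105
Seconds: 55
Convert minutes to seconds: 105 x 60 = 6300
Add remaining seconds: 6300 + 55 = 6355

6355


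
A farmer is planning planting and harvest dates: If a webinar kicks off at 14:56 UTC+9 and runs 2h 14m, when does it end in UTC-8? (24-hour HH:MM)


Start: 14:56 in UTC+9
Step 1 - add duration:
  minutes: 56 + 14 = 70 (carry 1h)
  hours: 14 + 2 + 1 = 17
  end in UTC+9: 17:10
Step 2 - convert UTC+9 -> UTC-8:
  offset difference: -8 - (9) = -17 hours
  17 + (-17) = 0 -> mod 24 = 0
Result: 00:10 in UTC-8

00:10


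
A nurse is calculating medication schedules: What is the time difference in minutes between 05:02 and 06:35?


Start time: 05:02 = 302 minutes from midnight
End time: 06:35 = 395 minutes from midnight
Difference: 395 - 302 = 93 minutes
That is 1 hours and 33 minutes

93


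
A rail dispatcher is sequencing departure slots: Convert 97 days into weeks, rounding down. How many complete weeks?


Total days: 97
Days per week: 7
Division: 97 / 7 = 13 remainder 6
Complete weeks: 13
Remaining days: 6

13


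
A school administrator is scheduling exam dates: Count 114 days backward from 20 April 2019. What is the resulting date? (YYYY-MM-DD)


Start: 2019-04-20
Subtracting 114 days
Days already passed in April: 20
After going back through April: 94 more days to subtract
March 2019: 31 days, 63 remaining
February 2019: 28 days, 35 remaining
January 2019: 31 days, 4 remaining
December 2018 has 31 days, need 4
Result: 2018-12-27

2018-12-27


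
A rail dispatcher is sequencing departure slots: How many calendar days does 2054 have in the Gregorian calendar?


Year: 2054
Check leap year rules:
Divisible by 4? No
2054 is not a leap year
Days: 365

365


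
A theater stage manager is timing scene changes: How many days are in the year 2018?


Year: 2018
Check leap year rules:
Divisible by 4? No
2018 is not a leap year
Days: 365

365


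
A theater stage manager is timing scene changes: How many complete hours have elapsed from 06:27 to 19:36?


Start: 06:27
End: 19:36
Hour difference: 19 - 6 = 13 hours
Minute difference: 36 - 27 = 9 minutes
Total minutes: 789
Complete hours: 789 / 60 = 13 (remainder 9)

13


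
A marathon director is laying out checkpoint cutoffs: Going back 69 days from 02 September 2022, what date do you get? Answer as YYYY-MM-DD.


Start: 2022-09-02
Subtracting 69 days
Days already passed in September: 2
After going back through September: 67 more days to subtract
August 2022: 31 days, 36 remaining
July 2022: 31 days, 5 remaining
June 2022 has 30 days, need 5
Result: 2022-06-25

2022-06-25


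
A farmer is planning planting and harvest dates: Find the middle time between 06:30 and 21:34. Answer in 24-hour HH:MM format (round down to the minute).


Start time: 06:30 = 390 minutes from midnight
End time: 21:34 = 1294 minutes from midnight
Sum: 390 + 1294 = 1684
Midpoint: 1684 / 2 = 842 minutes
Convert: 842 / 60 = 14 hours, 2 minutes
Result: 14:02

14:02


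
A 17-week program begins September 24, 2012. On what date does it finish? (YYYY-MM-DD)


Start: 2012-09-24
Weeks to add: 17
Convert to days: 17 x 7 = 119 days
Add 119 days to 2012-09-24
Result: 2013-01-21

2013-01-21


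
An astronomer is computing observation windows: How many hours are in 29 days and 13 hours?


Days: 29
Extra hours: 13
Hours per day: 24
Days to hours: 29 x 24 = 696
Total: 696 + 13 = 709

709


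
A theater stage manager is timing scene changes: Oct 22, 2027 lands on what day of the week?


Date: 2027-10-22
January 1, 2027 is a Friday
Day of year: 295
Offset from Jan 1: 294 days
294 mod 7 = 0
Result: Friday

Friday


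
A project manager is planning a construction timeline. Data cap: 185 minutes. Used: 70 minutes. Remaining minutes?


Total budget: 185 minutes
Time used: 70 minutes
Remaining: 185 - 70 = 115 minutes
Percent used: 37.8%
Percent remaining: 62.2%

115


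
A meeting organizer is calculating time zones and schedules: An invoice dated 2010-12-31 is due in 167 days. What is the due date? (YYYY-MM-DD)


Start: 2010-12-31
Adding 167 days
Days remaining in December: 0
After December: 167 days still to add
January 2011: 31 days, 136 remaining
February 2011: 28 days, 108 remaining
March 2011: 31 days, 77 remaining
April 2011: 30 days, 47 remaining
Result: 2011-06-16

2011-06-16


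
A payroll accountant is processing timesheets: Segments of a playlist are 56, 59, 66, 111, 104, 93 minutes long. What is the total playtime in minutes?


Durations: 56, 59, 66, 111, 104, 93
Running sum: 56
+ 59 = 115
+ 66 = 181
+ 111 = 292
+ 104 = 396
+ 93 = 489
Total duration: 489 minutes
That is 8 hours and 9 minutes

489


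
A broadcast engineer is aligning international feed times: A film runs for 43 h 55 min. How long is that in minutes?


Hours: 43
Minutes: 55
Convert hours to minutes: 43 x 60 = 2580
Add remaining minutes: 2580 + 55 = 2635

2635


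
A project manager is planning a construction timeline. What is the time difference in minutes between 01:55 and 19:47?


Start time: 01:55 = 115 minutes from midnight
End time: 19:47 = 1187 minutes from midnight
Difference: 1187 - 115 = 1072 minutes
That is 17 hours and 52 minutes

1072


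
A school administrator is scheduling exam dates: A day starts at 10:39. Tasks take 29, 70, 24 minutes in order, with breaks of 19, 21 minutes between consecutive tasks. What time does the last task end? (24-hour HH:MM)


Start: 10:39 = 639 min from midnight
  after task 1 (29 min): 11:08
  after break (19 min): 11:27
  after task 2 (70 min): 12:37
  after break (21 min): 12:58
  after task 3 (24 min): 13:22
Total elapsed: 163 minutes
End time: 13:22

13:22


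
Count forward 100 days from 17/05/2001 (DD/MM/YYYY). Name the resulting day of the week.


Start: 2001-05-17 (Thursday)
Step 1 - find target date: add 100 days
  2001-05-17 + 100 days = 2001-08-25
Step 2 - day of week:
  100 mod 7 = 2
  Thursday + 2 days -> Saturday
Result: Saturday (2001-08-25)

Saturday


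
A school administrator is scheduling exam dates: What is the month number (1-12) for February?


Calendar month order:
1. January
2. February <--
3. March
February is month number 2

2


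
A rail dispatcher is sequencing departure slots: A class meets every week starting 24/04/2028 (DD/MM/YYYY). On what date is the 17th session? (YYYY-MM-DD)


First occurrence: 2028-04-24 (occurrence 1)
Each occurrence is 7 days after the previous.
Occurrence 17 is 16 weeks after the first.
16 weeks = 112 days
2028-04-24 + 112 days = 2028-08-14

2028-08-14


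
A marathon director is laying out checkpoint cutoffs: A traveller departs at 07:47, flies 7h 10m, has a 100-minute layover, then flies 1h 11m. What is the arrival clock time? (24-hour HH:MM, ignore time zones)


Depart: 07:47
Leg 1: +430 min -> 14:57
Layover: +100 min -> 16:37
Leg 2: +71 min -> 17:48
Total travel: 601 minutes = 10h 1m
Arrival: 17:48

17:48


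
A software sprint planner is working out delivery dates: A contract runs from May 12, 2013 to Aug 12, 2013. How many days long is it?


Start date: 2013-05-12
End date: 2013-08-12
May 2013: +20 days
Jun 2013: +30 days
Jul 2013: +31 days
Aug 2013: +11 days
Total: 92 days

92


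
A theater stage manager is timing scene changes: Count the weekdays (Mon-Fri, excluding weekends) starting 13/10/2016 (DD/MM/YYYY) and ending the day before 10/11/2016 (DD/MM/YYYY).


Start: 2016-10-13 (Thursday)
End (exclusive): 2016-11-10 (Thursday)
Total calendar days: 28
Full weeks: 28 // 7 = 4 -> 20 weekdays
Remaining 0 days starting on Thursday:
Total business days: 20 + 0 = 20

20


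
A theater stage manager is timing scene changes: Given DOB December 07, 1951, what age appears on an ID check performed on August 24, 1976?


Birth: 1951-12-07
Reference: 1976-08-24
Year difference: 1976 - 1951 = 25
Has birthday (12-07) occurred by 08-24? No
Birthday not yet reached this year -> subtract 1
Age in full years: 24

24


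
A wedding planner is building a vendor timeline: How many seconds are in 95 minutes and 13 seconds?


Minutes: 95
Seconds: 13
Convert minutes to seconds: 95 x 60 = 5700
Add remaining seconds: 5700 + 13 = 5713

5713


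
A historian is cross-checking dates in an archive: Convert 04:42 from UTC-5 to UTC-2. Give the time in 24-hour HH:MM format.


Local time: 04:42 at UTC-5 (offset -5h)
Target zone: UTC-2 (offset -2h)
Difference: -2 - (-5) = 3 hours
Calculation: 4 + (3) = 7
Result: 07:42

07:42


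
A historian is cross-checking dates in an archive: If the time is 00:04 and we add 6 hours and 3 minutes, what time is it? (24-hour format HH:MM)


Start time: 00:04
Adding: 6 hours 3 minutes
Minutes: 4 + 3 = 7
Hours: 0 + 6 + 0 = 6
Result: 06:07

06:07


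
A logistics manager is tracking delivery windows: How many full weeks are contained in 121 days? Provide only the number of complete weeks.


Total days: 121
Days per week: 7
Division: 121 / 7 = 17 remainder 2
Complete weeks: 17
Remaining days: 2

17


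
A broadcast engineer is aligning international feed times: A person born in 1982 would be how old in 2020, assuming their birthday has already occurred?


Birth year: 1982
Current year: 2020
Age = current year - birth year
Age = 2020 - 1982 = 38

38


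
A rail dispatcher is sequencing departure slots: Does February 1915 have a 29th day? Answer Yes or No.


Year: 1915
Divisible by 4? 1915 / 4 = 478.75 -> No
Not divisible by 4, so NOT a leap year

No


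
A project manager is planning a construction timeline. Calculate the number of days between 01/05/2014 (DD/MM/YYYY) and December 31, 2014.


Start: May 01, 2014
End: December 31, 2014
Days left in May: 30
June: 30
July: 31
August: 31
September: 30
... plus remaining months
Sum of remaining months: 214
Total: 30 + 214 = 244

244


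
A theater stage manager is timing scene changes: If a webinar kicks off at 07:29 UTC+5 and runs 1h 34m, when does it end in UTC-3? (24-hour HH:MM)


Start: 07:29 in UTC+5
Step 1 - add duration:
  minutes: 29 + 34 = 63 (carry 1h)
  hours: 7 + 1 + 1 = 9
  end in UTC+5: 09:03
Step 2 - convert UTC+5 -> UTC-3:
  offset difference: -3 - (5) = -8 hours
  9 + (-8) = 1 -> mod 24 = 1
Result: 01:03 in UTC-3

01:03


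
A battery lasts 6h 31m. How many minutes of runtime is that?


Hours: 6
Extra minutes: 31
Minutes per hour: 60
Hours to minutes: 6 x 60 = 360
Total: 360 + 31 = 391

391


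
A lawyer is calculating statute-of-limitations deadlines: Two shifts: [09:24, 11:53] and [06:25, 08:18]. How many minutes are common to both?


Interval A: [564, 713] minutes from midnight
Interval B: [385, 498] minutes from midnight
Overlap start = max(564, 385) = 564
Overlap end = min(713, 498) = 498
End <= start, so the intervals do not overlap: 0 minutes

0


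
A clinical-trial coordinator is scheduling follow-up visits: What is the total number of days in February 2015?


Month: February
Year: 2015
2015 is not a leap year
February has 28 days
Total: 28 days

28


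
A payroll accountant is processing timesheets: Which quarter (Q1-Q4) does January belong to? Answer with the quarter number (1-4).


Month: January (month 1)
Q1: January-March (months 1-3)
Q2: April-June (months 4-6)
Q3: July-September (months 7-9)
Q4: October-December (months 10-12)
Month 1 falls in Q1

1


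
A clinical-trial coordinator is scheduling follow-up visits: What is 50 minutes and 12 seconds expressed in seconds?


Minutes: 50
Extra seconds: 12
Seconds per minute: 60
Minutes to seconds: 50 x 60 = 3000
Total: 3000 + 12 = 3012

3012


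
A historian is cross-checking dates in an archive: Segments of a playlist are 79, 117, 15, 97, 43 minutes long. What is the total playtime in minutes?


Durations: 79, 117, 15, 97, 43
Running sum: 79
+ 117 = 196
+ 15 = 211
+ 97 = 308
+ 43 = 351
Total duration: 351 minutes
That is 5 hours and 51 minutes

351


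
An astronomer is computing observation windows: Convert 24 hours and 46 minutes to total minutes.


Hours: 24
Extra minutes: 46
Minutes per hour: 60
Hours to minutes: 24 x 60 = 1440
Total: 1440 + 46 = 1486

1486


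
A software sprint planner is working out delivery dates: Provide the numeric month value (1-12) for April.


Calendar month order:
3. March
4. April <--
5. May
April is month number 4

4


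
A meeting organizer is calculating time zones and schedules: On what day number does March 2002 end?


Month: March
Year: 2002
March is a 31-day month
Total: 31 days

31


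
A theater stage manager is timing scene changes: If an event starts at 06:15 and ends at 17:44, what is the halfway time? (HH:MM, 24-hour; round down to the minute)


Start time: 06:15 = 375 minutes from midnight
End time: 17:44 = 1064 minutes from midnight
Sum: 375 + 1064 = 1439
Midpoint: 1439 / 2 = 719 minutes
Convert: 719 / 60 = 11 hours, 59 minutes
Result: 11:59

11:59


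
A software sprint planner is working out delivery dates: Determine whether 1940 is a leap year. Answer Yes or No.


Year: 1940
Divisible by 4? 1940 / 4 = 485.0 -> Yes
Divisible by 100? 1940 / 100 = 19.4 -> No
Divisible by 4 but not 100, so it IS a leap year

Yes


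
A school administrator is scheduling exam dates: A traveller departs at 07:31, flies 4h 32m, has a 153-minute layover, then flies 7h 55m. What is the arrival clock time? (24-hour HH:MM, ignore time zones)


Depart: 07:31
Leg 1: +272 min -> 12:03
Layover: +153 min -> 14:36
Leg 2: +475 min -> 22:31
Total travel: 900 minutes = 15h 0m
Arrival: 22:31

22:31


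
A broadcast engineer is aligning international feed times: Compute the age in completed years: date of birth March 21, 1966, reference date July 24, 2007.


Birth: 1966-03-21
Reference: 2007-07-24
Year difference: 2007 - 1966 = 41
Has birthday (03-21) occurred by 07-24? Yes
Age in full years: 41

41


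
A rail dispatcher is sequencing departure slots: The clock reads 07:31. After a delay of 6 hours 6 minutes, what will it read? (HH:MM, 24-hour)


Start time: 07:31
Adding: 6 hours 6 minutes
Minutes: 31 + 6 = 37
Hours: 7 + 6 + 0 = 13
Result: 13:37

13:37
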